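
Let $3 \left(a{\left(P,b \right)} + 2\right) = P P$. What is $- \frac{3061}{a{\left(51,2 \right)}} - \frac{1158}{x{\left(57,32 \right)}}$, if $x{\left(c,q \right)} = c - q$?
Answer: $- \frac{215639}{4325} \approx -49.859$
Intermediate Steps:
$a{\left(P,b \right)} = -2 + \frac{P^{2}}{3}$ ($a{\left(P,b \right)} = -2 + \frac{P P}{3} = -2 + \frac{P^{2}}{3}$)
$- \frac{3061}{a{\left(51,2 \right)}} - \frac{1158}{x{\left(57,32 \right)}} = - \frac{3061}{-2 + \frac{51^{2}}{3}} - \frac{1158}{57 - 32} = - \frac{3061}{-2 + \frac{1}{3} \cdot 2601} - \frac{1158}{57 - 32} = - \frac{3061}{-2 + 867} - \frac{1158}{25} = - \frac{3061}{865} - \frac{1158}{25} = - \frac{215639}{4325}$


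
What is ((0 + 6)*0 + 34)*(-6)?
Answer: -204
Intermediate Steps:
((0 + 6)*0 + 34)*(-6) = (6*0 + 34)*(-6) = (0 + 34)*(-6) = 34*(-6) = -204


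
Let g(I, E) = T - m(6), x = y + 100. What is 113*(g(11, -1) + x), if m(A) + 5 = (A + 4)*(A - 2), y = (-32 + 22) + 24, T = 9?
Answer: 9944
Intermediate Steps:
y = 14 (y = -10 + 24 = 14)
x = 114 (x = 14 + 100 = 114)
m(A) = -5 + (-2 + A)*(4 + A) (m(A) = -5 + (A + 4)*(A - 2) = -5 + (4 + A)*(-2 + A) = -5 + (-2 + A)*(4 + A))
g(I, E) = -26 (g(I, E) = 9 - (-13 + 6² + 2*6) = 9 - (-13 + 36 + 12) = 9 - 1*35 = 9 - 35 = -26)
113*(g(11, -1) + x) = 113*(-26 + 114) = 113*88 = 9944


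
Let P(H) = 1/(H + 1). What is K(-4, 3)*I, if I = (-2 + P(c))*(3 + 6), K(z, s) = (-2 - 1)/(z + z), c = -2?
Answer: -81/8 ≈ -10.125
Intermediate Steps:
P(H) = 1/(1 + H)
K(z, s) = -3/(2*z) (K(z, s) = -3*1/(2*z) = -3/(2*z))
I = -27 (I = (-2 + 1/(1 - 2))*(3 + 6) = (-2 + 1/(-1))*9 = (-2 - 1)*9 = -3*9 = -27)
K(-4, 3)*I = -3/2/(-4)*(-27) = -3/2*(-1/4)*(-27) = (3/8)*(-27) = -81/8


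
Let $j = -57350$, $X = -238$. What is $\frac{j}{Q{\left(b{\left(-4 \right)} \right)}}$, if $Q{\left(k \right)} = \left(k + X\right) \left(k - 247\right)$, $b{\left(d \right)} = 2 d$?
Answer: $- \frac{5735}{6273} \approx -0.91424$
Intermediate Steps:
$Q{\left(k \right)} = \left(-247 + k\right) \left(-238 + k\right)$ ($Q{\left(k \right)} = \left(k - 238\right) \left(k - 247\right) = \left(-238 + k\right) \left(-247 + k\right) = \left(-247 + k\right) \left(-238 + k\right)$)
$\frac{j}{Q{\left(b{\left(-4 \right)} \right)}} = - \frac{57350}{58786 + \left(2 \left(-4\right)\right)^{2} - 485 \cdot 2 \left(-4\right)} = - \frac{57350}{58786 + \left(-8\right)^{2} - -3880} = - \frac{57350}{58786 + 64 + 3880} = - \frac{57350}{62730} = \left(-57350\right) \frac{1}{62730} = - \frac{5735}{6273}$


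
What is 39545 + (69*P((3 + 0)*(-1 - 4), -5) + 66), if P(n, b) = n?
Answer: 38576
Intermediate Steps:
39545 + (69*P((3 + 0)*(-1 - 4), -5) + 66) = 39545 + (69*((3 + 0)*(-1 - 4)) + 66) = 39545 + (69*(3*(-5)) + 66) = 39545 + (69*(-15) + 66) = 39545 + (-1035 + 66) = 39545 - 969 = 38576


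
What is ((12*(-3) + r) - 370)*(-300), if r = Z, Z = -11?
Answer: 125100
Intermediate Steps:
r = -11
((12*(-3) + r) - 370)*(-300) = ((12*(-3) - 11) - 370)*(-300) = ((-36 - 11) - 370)*(-300) = (-47 - 370)*(-300) = -417*(-300) = 125100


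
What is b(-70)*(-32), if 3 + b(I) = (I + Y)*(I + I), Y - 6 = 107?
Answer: 192736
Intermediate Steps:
Y = 113 (Y = 6 + 107 = 113)
b(I) = -3 + 2*I*(113 + I) (b(I) = -3 + (I + 113)*(I + I) = -3 + (113 + I)*(2*I) = -3 + 2*I*(113 + I))
b(-70)*(-32) = (-3 + 2*(-70)² + 226*(-70))*(-32) = (-3 + 2*4900 - 15820)*(-32) = (-3 + 9800 - 15820)*(-32) = -6023*(-32) = 192736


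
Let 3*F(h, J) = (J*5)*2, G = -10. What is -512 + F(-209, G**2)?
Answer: -536/3 ≈ -178.67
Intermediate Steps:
F(h, J) = 10*J/3 (F(h, J) = ((J*5)*2)/3 = ((5*J)*2)/3 = (10*J)/3 = 10*J/3)
-512 + F(-209, G**2) = -512 + (10/3)*(-10)**2 = -512 + (10/3)*100 = -512 + 1000/3 = -536/3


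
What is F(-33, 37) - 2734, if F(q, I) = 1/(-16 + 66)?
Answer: -136699/50 ≈ -2734.0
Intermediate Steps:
F(q, I) = 1/50
F(-33, 37) - 2734 = 1/50 - 2734 = -136699/50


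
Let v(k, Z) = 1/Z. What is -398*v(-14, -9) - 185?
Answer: -1267/9 ≈ -140.78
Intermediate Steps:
-398*v(-14, -9) - 185 = -398/(-9) - 185 = -398*(-1/9) - 185 = 398/9 - 185 = -1267/9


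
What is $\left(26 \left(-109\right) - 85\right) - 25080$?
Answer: $-27999$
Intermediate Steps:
$\left(26 \left(-109\right) - 85\right) - 25080 = \left(-2834 - 85\right) - 25080 = -2919 - 25080 = -27999$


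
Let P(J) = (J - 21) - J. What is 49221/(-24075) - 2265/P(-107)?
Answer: 1981342/18725 ≈ 105.81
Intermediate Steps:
P(J) = -21 (P(J) = (-21 + J) - J = -21)
49221/(-24075) - 2265/P(-107) = 49221/(-24075) - 2265/(-21) = 49221*(-1/24075) - 2265*(-1/21) = -5469/2675 + 755/7 = 1981342/18725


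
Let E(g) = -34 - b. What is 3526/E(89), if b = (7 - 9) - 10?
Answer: -1763/11 ≈ -160.27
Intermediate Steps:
b = -12 (b = -2 - 10 = -12)
E(g) = -22 (E(g) = -34 - 1*(-12) = -34 + 12 = -22)
3526/E(89) = 3526/(-22) = 3526*(-1/22) = -1763/11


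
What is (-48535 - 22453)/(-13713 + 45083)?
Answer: -35494/15685 ≈ -2.2629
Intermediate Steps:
(-48535 - 22453)/(-13713 + 45083) = -70988/31370 = -70988*1/31370 = -35494/15685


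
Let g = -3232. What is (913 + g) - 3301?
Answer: -5620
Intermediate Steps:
(913 + g) - 3301 = (913 - 3232) - 3301 = -2319 - 3301 = -5620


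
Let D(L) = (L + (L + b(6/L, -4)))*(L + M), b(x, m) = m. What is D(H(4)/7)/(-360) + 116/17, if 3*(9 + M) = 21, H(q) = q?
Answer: 51071/7497 ≈ 6.8122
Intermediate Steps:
M = -2 (M = -9 + (⅓)*21 = -9 + 7 = -2)
D(L) = (-4 + 2*L)*(-2 + L) (D(L) = (L + (L - 4))*(L - 2) = (L + (-4 + L))*(-2 + L) = (-4 + 2*L)*(-2 + L))
D(H(4)/7)/(-360) + 116/17 = (8 - 32/7 + 2*(4/7)²)/(-360) + 116/17 = (8 - 32/7 + 2*(4*(⅐))²)*(-1/360) + 116*(1/17) = (8 - 8*4/7 + 2*(4/7)²)*(-1/360) + 116/17 = (8 - 32/7 + 2*(16/49))*(-1/360) + 116/17 = (8 - 32/7 + 32/49)*(-1/360) + 116/17 = (200/49)*(-1/360) + 116/17 = -5/441 + 116/17 = 51071/7497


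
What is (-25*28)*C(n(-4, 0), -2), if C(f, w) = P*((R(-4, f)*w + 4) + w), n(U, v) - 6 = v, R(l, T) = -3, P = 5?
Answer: -28000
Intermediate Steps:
n(U, v) = 6 + v
C(f, w) = 20 - 10*w (C(f, w) = 5*((-3*w + 4) + w) = 5*((4 - 3*w) + w) = 5*(4 - 2*w) = 20 - 10*w)
(-25*28)*C(n(-4, 0), -2) = (-25*28)*(20 - 10*(-2)) = -700*(20 + 20) = -700*40 = -28000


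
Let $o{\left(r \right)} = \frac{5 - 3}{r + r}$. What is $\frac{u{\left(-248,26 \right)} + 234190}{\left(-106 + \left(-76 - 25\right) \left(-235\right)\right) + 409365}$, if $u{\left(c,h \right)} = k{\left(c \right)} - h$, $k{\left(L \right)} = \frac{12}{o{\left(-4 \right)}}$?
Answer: $\frac{117058}{216497} \approx 0.54069$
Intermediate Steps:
$o{\left(r \right)} = \frac{1}{r}$ ($o{\left(r \right)} = \frac{2}{2 r} = 2 \frac{1}{2 r} = \frac{1}{r}$)
$k{\left(L \right)} = -48$ ($k{\left(L \right)} = \frac{12}{\frac{1}{-4}} = \frac{12}{- \frac{1}{4}} = 12 \left(-4\right) = -48$)
$u{\left(c,h \right)} = -48 - h$
$\frac{u{\left(-248,26 \right)} + 234190}{\left(-106 + \left(-76 - 25\right) \left(-235\right)\right) + 409365} = \frac{\left(-48 - 26\right) + 234190}{\left(-106 + \left(-76 - 25\right) \left(-235\right)\right) + 409365} = \frac{-74 + 234190}{\left(-106 - -23735\right) + 409365} = \frac{234116}{\left(-106 + 23735\right) + 409365} = \frac{234116}{23629 + 409365} = \frac{234116}{432994} = 234116 \cdot \frac{1}{432994} = \frac{117058}{216497}$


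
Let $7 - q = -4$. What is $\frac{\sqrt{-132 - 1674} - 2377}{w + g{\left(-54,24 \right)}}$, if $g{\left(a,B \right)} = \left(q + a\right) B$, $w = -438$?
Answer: $\frac{2377}{1470} - \frac{i \sqrt{1806}}{1470} \approx 1.617 - 0.02891 i$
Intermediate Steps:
$q = 11$ ($q = 7 - -4 = 7 + 4 = 11$)
$g{\left(a,B \right)} = B \left(11 + a\right)$ ($g{\left(a,B \right)} = \left(11 + a\right) B = B \left(11 + a\right)$)
$\frac{\sqrt{-132 - 1674} - 2377}{w + g{\left(-54,24 \right)}} = \frac{\sqrt{-132 - 1674} - 2377}{-438 + 24 \left(11 - 54\right)} = \frac{\sqrt{-1806} - 2377}{-438 + 24 \left(-43\right)} = \frac{i \sqrt{1806} - 2377}{-438 - 1032} = \frac{-2377 + i \sqrt{1806}}{-1470} = \left(-2377 + i \sqrt{1806}\right) \left(- \frac{1}{1470}\right) = \frac{2377}{1470} - \frac{i \sqrt{1806}}{1470}$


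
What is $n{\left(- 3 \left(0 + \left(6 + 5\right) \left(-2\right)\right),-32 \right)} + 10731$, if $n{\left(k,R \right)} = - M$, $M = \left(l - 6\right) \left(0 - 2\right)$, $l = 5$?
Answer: $10729$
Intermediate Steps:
$M = 2$ ($M = \left(5 - 6\right) \left(0 - 2\right) = - (0 - 2) = \left(-1\right) \left(-2\right) = 2$)
$n{\left(k,R \right)} = -2$ ($n{\left(k,R \right)} = \left(-1\right) 2 = -2$)
$n{\left(- 3 \left(0 + \left(6 + 5\right) \left(-2\right)\right),-32 \right)} + 10731 = -2 + 10731 = 10729$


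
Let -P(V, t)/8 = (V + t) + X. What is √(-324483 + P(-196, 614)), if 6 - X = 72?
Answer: I*√327299 ≈ 572.1*I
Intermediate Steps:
X = -66 (X = 6 - 1*72 = 6 - 72 = -66)
P(V, t) = 528 - 8*V - 8*t (P(V, t) = -8*((V + t) - 66) = -8*(-66 + V + t) = 528 - 8*V - 8*t)
√(-324483 + P(-196, 614)) = √(-324483 + (528 - 8*(-196) - 8*614)) = √(-324483 + (528 + 1568 - 4912)) = √(-324483 - 2816) = √(-327299) = I*√327299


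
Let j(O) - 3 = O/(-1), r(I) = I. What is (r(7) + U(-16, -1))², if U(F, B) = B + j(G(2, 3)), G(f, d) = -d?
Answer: 144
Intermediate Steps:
j(O) = 3 - O (j(O) = 3 + O/(-1) = 3 + O*(-1) = 3 - O)
U(F, B) = 6 + B (U(F, B) = B + (3 - (-1)*3) = B + (3 - 1*(-3)) = B + (3 + 3) = B + 6 = 6 + B)
(r(7) + U(-16, -1))² = (7 + (6 - 1))² = (7 + 5)² = 12² = 144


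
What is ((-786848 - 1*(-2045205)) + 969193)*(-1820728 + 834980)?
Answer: -2195802957400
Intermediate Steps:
((-786848 - 1*(-2045205)) + 969193)*(-1820728 + 834980) = ((-786848 + 2045205) + 969193)*(-985748) = (1258357 + 969193)*(-985748) = 2227550*(-985748) = -2195802957400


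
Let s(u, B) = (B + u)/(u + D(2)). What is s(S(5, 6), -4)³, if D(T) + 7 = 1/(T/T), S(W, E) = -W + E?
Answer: 27/125 ≈ 0.21600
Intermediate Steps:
S(W, E) = E - W
D(T) = -6 (D(T) = -7 + 1/(T/T) = -7 + 1/1 = -7 + 1 = -6)
s(u, B) = (B + u)/(-6 + u) (s(u, B) = (B + u)/(u - 6) = (B + u)/(-6 + u))
s(S(5, 6), -4)³ = ((-4 + (6 - 1*5))/(-6 + (6 - 1*5)))³ = ((-4 + (6 - 5))/(-6 + (6 - 5)))³ = ((-4 + 1)/(-6 + 1))³ = (-3/(-5))³ = (-⅕*(-3))³ = (⅗)³ = 27/125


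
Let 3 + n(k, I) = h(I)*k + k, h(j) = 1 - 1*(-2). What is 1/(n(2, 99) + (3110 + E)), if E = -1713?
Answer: 1/1402 ≈ 0.00071327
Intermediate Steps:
h(j) = 3 (h(j) = 1 + 2 = 3)
n(k, I) = -3 + 4*k (n(k, I) = -3 + (3*k + k) = -3 + 4*k)
1/(n(2, 99) + (3110 + E)) = 1/((-3 + 4*2) + (3110 - 1713)) = 1/((-3 + 8) + 1397) = 1/(5 + 1397) = 1/1402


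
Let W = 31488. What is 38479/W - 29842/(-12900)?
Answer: 927677/262400 ≈ 3.5354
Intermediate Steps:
38479/W - 29842/(-12900) = 38479/31488 - 29842/(-12900) = 38479*(1/31488) - 29842*(-1/12900) = 38479/31488 + 347/150 = 927677/262400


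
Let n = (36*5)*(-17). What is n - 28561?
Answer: -31621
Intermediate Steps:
n = -3060 (n = 180*(-17) = -3060)
n - 28561 = -3060 - 28561 = -31621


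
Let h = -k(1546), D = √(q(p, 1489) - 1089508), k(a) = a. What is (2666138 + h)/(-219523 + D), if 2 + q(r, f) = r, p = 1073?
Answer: -292469614808/24095717983 - 9326072*I*√22213/24095717983 ≈ -12.138 - 0.057685*I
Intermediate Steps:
q(r, f) = -2 + r
D = 7*I*√22213 (D = √((-2 + 1073) - 1089508) = √(1071 - 1089508) = √(-1088437) = 7*I*√22213 ≈ 1043.3*I)
h = -1546 (h = -1*1546 = -1546)
(2666138 + h)/(-219523 + D) = (2666138 - 1546)/(-219523 + 7*I*√22213) = 2664592/(-219523 + 7*I*√22213)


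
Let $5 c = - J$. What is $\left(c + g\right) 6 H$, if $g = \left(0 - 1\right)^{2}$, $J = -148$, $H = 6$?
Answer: $\frac{5508}{5} \approx 1101.6$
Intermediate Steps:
$g = 1$ ($g = \left(-1\right)^{2} = 1$)
$c = \frac{148}{5}$ ($c = \frac{\left(-1\right) \left(-148\right)}{5} = \frac{1}{5} \cdot 148 = \frac{148}{5} \approx 29.6$)
$\left(c + g\right) 6 H = \left(\frac{148}{5} + 1\right) 6 \cdot 6 = \frac{153}{5} \cdot 36 = \frac{5508}{5}$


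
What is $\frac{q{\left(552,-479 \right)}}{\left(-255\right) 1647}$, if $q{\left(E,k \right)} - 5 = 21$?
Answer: $- \frac{26}{419985} \approx -6.1907 \cdot 10^{-5}$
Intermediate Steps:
$q{\left(E,k \right)} = 26$ ($q{\left(E,k \right)} = 5 + 21 = 26$)
$\frac{q{\left(552,-479 \right)}}{\left(-255\right) 1647} = \frac{26}{\left(-255\right) 1647} = \frac{26}{-419985} = 26 \left(- \frac{1}{419985}\right) = - \frac{26}{419985}$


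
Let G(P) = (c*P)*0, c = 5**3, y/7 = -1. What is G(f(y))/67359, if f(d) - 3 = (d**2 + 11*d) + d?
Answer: 0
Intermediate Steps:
y = -7 (y = 7*(-1) = -7)
f(d) = 3 + d**2 + 12*d (f(d) = 3 + ((d**2 + 11*d) + d) = 3 + (d**2 + 12*d) = 3 + d**2 + 12*d)
c = 125
G(P) = 0 (G(P) = (125*P)*0 = 0)
G(f(y))/67359 = 0/67359 = 0*(1/67359) = 0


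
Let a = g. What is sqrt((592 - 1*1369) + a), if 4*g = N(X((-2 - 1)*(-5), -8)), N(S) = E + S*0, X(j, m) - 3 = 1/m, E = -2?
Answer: I*sqrt(3110)/2 ≈ 27.884*I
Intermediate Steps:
X(j, m) = 3 + 1/m
N(S) = -2 (N(S) = -2 + S*0 = -2 + 0 = -2)
g = -1/2 (g = (1/4)*(-2) = -1/2 ≈ -0.50000)
a = -1/2 ≈ -0.50000
sqrt((592 - 1*1369) + a) = sqrt((592 - 1*1369) - 1/2) = sqrt((592 - 1369) - 1/2) = sqrt(-777 - 1/2) = sqrt(-1555/2) = I*sqrt(3110)/2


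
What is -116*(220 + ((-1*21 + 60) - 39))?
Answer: -25520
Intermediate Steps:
-116*(220 + ((-1*21 + 60) - 39)) = -116*(220 + ((-21 + 60) - 39)) = -116*(220 + (39 - 39)) = -116*(220 + 0) = -116*220 = -25520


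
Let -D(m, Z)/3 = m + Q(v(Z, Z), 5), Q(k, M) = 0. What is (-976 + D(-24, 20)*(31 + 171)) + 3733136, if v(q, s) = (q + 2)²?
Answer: 3746704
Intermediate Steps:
v(q, s) = (2 + q)²
D(m, Z) = -3*m (D(m, Z) = -3*(m + 0) = -3*m)
(-976 + D(-24, 20)*(31 + 171)) + 3733136 = (-976 + (-3*(-24))*(31 + 171)) + 3733136 = (-976 + 72*202) + 3733136 = (-976 + 14544) + 3733136 = 13568 + 3733136 = 3746704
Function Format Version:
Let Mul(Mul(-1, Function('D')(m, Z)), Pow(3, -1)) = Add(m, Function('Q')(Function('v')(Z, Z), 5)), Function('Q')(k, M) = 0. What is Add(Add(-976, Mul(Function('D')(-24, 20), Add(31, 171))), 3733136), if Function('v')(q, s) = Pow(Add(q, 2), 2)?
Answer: 3746704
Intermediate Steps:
Function('v')(q, s) = Pow(Add(2, q), 2)
Function('D')(m, Z) = Mul(-3, m) (Function('D')(m, Z) = Mul(-3, Add(m, 0)) = Mul(-3, m))
Add(Add(-976, Mul(Function('D')(-24, 20), Add(31, 171))), 3733136) = Add(Add(-976, Mul(Mul(-3, -24), Add(31, 171))), 3733136) = Add(Add(-976, Mul(72, 202)), 3733136) = Add(Add(-976, 14544), 3733136) = Add(13568, 3733136) = 3746704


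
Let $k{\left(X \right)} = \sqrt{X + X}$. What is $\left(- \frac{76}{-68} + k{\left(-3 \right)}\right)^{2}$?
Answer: $- \frac{1373}{289} + \frac{38 i \sqrt{6}}{17} \approx -4.7509 + 5.4753 i$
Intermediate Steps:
$k{\left(X \right)} = \sqrt{2} \sqrt{X}$ ($k{\left(X \right)} = \sqrt{2 X} = \sqrt{2} \sqrt{X}$)
$\left(- \frac{76}{-68} + k{\left(-3 \right)}\right)^{2} = \left(- \frac{76}{-68} + \sqrt{2} \sqrt{-3}\right)^{2} = \left(\left(-76\right) \left(- \frac{1}{68}\right) + \sqrt{2} i \sqrt{3}\right)^{2} = \left(\frac{19}{17} + i \sqrt{6}\right)^{2}$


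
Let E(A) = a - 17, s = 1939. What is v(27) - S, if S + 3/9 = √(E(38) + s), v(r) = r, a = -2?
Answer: 82/3 - 8*√30 ≈ -16.484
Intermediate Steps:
E(A) = -19 (E(A) = -2 - 17 = -19)
S = -⅓ + 8*√30 (S = -⅓ + √(-19 + 1939) = -⅓ + √1920 = -⅓ + 8*√30 ≈ 43.484)
v(27) - S = 27 - (-⅓ + 8*√30) = 27 + (⅓ - 8*√30) = 82/3 - 8*√30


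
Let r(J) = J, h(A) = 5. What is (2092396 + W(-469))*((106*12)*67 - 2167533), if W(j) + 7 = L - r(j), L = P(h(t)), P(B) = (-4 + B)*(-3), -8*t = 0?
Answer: -4357970802195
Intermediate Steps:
t = 0 (t = -⅛*0 = 0)
P(B) = 12 - 3*B
L = -3 (L = 12 - 3*5 = 12 - 15 = -3)
W(j) = -10 - j (W(j) = -7 + (-3 - j) = -10 - j)
(2092396 + W(-469))*((106*12)*67 - 2167533) = (2092396 + (-10 - 1*(-469)))*((106*12)*67 - 2167533) = (2092396 + (-10 + 469))*(1272*67 - 2167533) = (2092396 + 459)*(85224 - 2167533) = 2092855*(-2082309) = -4357970802195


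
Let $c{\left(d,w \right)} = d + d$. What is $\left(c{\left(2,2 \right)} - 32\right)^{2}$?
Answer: $784$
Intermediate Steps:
$c{\left(d,w \right)} = 2 d$
$\left(c{\left(2,2 \right)} - 32\right)^{2} = \left(2 \cdot 2 - 32\right)^{2} = \left(4 - 32\right)^{2} = \left(-28\right)^{2} = 784$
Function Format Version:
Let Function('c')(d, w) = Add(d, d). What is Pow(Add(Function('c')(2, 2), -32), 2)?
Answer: 784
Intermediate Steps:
Function('c')(d, w) = Mul(2, d)
Pow(Add(Function('c')(2, 2), -32), 2) = Pow(Add(Mul(2, 2), -32), 2) = Pow(Add(4, -32), 2) = Pow(-28, 2) = 784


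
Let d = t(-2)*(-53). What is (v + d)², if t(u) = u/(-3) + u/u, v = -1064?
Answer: 11950849/9 ≈ 1.3279e+6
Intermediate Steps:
t(u) = 1 - u/3 (t(u) = u*(-⅓) + 1 = -u/3 + 1 = 1 - u/3)
d = -265/3 (d = (1 - ⅓*(-2))*(-53) = (1 + ⅔)*(-53) = (5/3)*(-53) = -265/3 ≈ -88.333)
(v + d)² = (-1064 - 265/3)² = (-3457/3)² = 11950849/9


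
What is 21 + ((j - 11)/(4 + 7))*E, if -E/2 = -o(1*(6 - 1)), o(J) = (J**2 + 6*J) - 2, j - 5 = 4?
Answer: 19/11 ≈ 1.7273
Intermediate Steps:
j = 9 (j = 5 + 4 = 9)
o(J) = -2 + J**2 + 6*J
E = 106 (E = -(-2)*(-2 + (1*(6 - 1))**2 + 6*(1*(6 - 1))) = -(-2)*(-2 + (1*5)**2 + 6*(1*5)) = -(-2)*(-2 + 5**2 + 6*5) = -(-2)*(-2 + 25 + 30) = -(-2)*53 = -2*(-53) = 106)
21 + ((j - 11)/(4 + 7))*E = 21 + ((9 - 11)/(4 + 7))*106 = 21 - 2/11*106 = 21 - 212/11 = 19/11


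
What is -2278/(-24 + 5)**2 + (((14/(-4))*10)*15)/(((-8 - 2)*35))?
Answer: -3473/722 ≈ -4.8102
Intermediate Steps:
-2278/(-24 + 5)**2 + (((14/(-4))*10)*15)/(((-8 - 2)*35)) = -2278/((-19)**2) + (((14*(-1/4))*10)*15)/((-10*35)) = -2278/361 + (-7/2*10*15)/(-350) = -2278*1/361 - 35*15*(-1/350) = -2278/361 - 525*(-1/350) = -2278/361 + 3/2 = -3473/722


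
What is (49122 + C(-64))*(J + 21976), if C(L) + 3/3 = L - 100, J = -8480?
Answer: 660723672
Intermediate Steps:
C(L) = -101 + L (C(L) = -1 + (L - 100) = -1 + (-100 + L) = -101 + L)
(49122 + C(-64))*(J + 21976) = (49122 + (-101 - 64))*(-8480 + 21976) = (49122 - 165)*13496 = 48957*13496 = 660723672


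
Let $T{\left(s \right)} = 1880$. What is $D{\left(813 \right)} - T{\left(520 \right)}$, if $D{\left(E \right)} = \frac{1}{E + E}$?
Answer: $- \frac{3056879}{1626} \approx -1880.0$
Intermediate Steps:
$D{\left(E \right)} = \frac{1}{2 E}$
$D{\left(813 \right)} - T{\left(520 \right)} = \frac{1}{2 \cdot 813} - 1880 = \frac{1}{2} \cdot \frac{1}{813} - 1880 = \frac{1}{1626} - 1880 = - \frac{3056879}{1626}$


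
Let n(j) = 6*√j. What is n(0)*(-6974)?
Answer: 0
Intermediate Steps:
n(0)*(-6974) = (6*√0)*(-6974) = (6*0)*(-6974) = 0*(-6974) = 0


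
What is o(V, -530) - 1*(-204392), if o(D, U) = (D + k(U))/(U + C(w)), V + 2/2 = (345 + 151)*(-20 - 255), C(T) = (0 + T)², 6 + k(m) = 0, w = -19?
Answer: 34678655/169 ≈ 2.0520e+5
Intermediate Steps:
k(m) = -6 (k(m) = -6 + 0 = -6)
C(T) = T²
V = -136401 (V = -1 + (345 + 151)*(-20 - 255) = -1 + 496*(-275) = -1 - 136400 = -136401)
o(D, U) = (-6 + D)/(361 + U) (o(D, U) = (D - 6)/(U + (-19)²) = (-6 + D)/(U + 361) = (-6 + D)/(361 + U))
o(V, -530) - 1*(-204392) = (-6 - 136401)/(361 - 530) - 1*(-204392) = -136407/(-169) + 204392 = -1/169*(-136407) + 204392 = 136407/169 + 204392 = 34678655/169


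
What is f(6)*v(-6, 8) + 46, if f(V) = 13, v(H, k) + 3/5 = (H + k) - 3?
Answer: 126/5 ≈ 25.200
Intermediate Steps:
v(H, k) = -18/5 + H + k (v(H, k) = -3/5 + ((H + k) - 3) = -3/5 + (-3 + H + k) = -18/5 + H + k)
f(6)*v(-6, 8) + 46 = 13*(-18/5 - 6 + 8) + 46 = 13*(-8/5) + 46 = -104/5 + 46 = 126/5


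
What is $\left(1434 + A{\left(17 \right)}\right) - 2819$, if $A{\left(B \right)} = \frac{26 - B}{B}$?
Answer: $- \frac{23536}{17} \approx -1384.5$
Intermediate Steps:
$A{\left(B \right)} = \frac{26 - B}{B}$
$\left(1434 + A{\left(17 \right)}\right) - 2819 = \left(1434 + \frac{26 - 17}{17}\right) - 2819 = \left(1434 + \frac{1}{17} \cdot 9\right) - 2819 = \left(1434 + \frac{9}{17}\right) - 2819 = \frac{24387}{17} - 2819 = - \frac{23536}{17}$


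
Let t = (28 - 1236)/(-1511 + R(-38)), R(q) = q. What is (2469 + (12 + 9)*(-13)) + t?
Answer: 3402812/1549 ≈ 2196.8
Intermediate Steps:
t = 1208/1549 (t = (28 - 1236)/(-1511 - 38) = -1208/(-1549) = -1208*(-1/1549) = 1208/1549 ≈ 0.77986)
(2469 + (12 + 9)*(-13)) + t = (2469 + (12 + 9)*(-13)) + 1208/1549 = (2469 + 21*(-13)) + 1208/1549 = (2469 - 273) + 1208/1549 = 2196 + 1208/1549 = 3402812/1549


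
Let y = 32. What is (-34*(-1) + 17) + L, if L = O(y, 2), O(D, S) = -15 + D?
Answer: 68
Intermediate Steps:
L = 17 (L = -15 + 32 = 17)
(-34*(-1) + 17) + L = (-34*(-1) + 17) + 17 = (34 + 17) + 17 = 51 + 17 = 68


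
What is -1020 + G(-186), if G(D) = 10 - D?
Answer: -824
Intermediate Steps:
-1020 + G(-186) = -1020 + (10 - 1*(-186)) = -1020 + (10 + 186) = -1020 + 196 = -824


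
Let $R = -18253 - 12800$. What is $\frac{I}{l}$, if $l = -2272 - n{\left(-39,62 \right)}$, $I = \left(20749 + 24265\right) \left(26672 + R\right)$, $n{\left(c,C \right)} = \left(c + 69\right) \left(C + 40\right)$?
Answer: $\frac{98603167}{2666} \approx 36985.0$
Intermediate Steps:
$n{\left(c,C \right)} = \left(40 + C\right) \left(69 + c\right)$ ($n{\left(c,C \right)} = \left(69 + c\right) \left(40 + C\right) = \left(40 + C\right) \left(69 + c\right)$)
$R = -31053$
$I = -197206334$ ($I = \left(20749 + 24265\right) \left(26672 - 31053\right) = 45014 \left(-4381\right) = -197206334$)
$l = -5332$ ($l = -2272 - \left(2760 + 40 \left(-39\right) + 69 \cdot 62 + 62 \left(-39\right)\right) = -2272 - \left(2760 - 1560 + 4278 - 2418\right) = -2272 - 3060 = -5332$)
$\frac{I}{l} = - \frac{197206334}{-5332} = \left(-197206334\right) \left(- \frac{1}{5332}\right) = \frac{98603167}{2666}$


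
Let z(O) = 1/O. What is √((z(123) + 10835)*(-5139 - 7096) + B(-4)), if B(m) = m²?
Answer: 19*I*√5555666706/123 ≈ 11514.0*I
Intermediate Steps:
√((z(123) + 10835)*(-5139 - 7096) + B(-4)) = √((1/123 + 10835)*(-5139 - 7096) + (-4)²) = √((1/123 + 10835)*(-12235) + 16) = √((1332706/123)*(-12235) + 16) = √(-16305657910/123 + 16) = √(-16305655942/123) = 19*I*√5555666706/123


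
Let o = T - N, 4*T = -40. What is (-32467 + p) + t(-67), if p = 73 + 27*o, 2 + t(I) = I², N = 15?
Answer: -28582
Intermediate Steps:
T = -10 (T = (¼)*(-40) = -10)
t(I) = -2 + I²
o = -25 (o = -10 - 1*15 = -10 - 15 = -25)
p = -602 (p = 73 + 27*(-25) = 73 - 675 = -602)
(-32467 + p) + t(-67) = (-32467 - 602) + (-2 + (-67)²) = -33069 + (-2 + 4489) = -33069 + 4487 = -28582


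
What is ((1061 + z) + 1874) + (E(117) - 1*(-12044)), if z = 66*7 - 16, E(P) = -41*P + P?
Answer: 10745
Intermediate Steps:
E(P) = -40*P
z = 446 (z = 462 - 16 = 446)
((1061 + z) + 1874) + (E(117) - 1*(-12044)) = ((1061 + 446) + 1874) + (-40*117 - 1*(-12044)) = (1507 + 1874) + (-4680 + 12044) = 3381 + 7364 = 10745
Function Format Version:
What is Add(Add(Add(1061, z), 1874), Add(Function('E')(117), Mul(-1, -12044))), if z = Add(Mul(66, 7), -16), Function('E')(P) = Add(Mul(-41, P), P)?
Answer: 10745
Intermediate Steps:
Function('E')(P) = Mul(-40, P)
z = 446 (z = Add(462, -16) = 446)
Add(Add(Add(1061, z), 1874), Add(Function('E')(117), Mul(-1, -12044))) = Add(Add(Add(1061, 446), 1874), Add(Mul(-40, 117), Mul(-1, -12044))) = Add(Add(1507, 1874), Add(-4680, 12044)) = Add(3381, 7364) = 10745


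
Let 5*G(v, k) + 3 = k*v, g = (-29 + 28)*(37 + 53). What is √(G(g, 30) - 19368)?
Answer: I*√497715/5 ≈ 141.1*I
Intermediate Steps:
g = -90 (g = -1*90 = -90)
G(v, k) = -⅗ + k*v/5 (G(v, k) = -⅗ + (k*v)/5 = -⅗ + k*v/5)
√(G(g, 30) - 19368) = √((-⅗ + (⅕)*30*(-90)) - 19368) = √((-⅗ - 540) - 19368) = √(-2703/5 - 19368) = √(-99543/5) = I*√497715/5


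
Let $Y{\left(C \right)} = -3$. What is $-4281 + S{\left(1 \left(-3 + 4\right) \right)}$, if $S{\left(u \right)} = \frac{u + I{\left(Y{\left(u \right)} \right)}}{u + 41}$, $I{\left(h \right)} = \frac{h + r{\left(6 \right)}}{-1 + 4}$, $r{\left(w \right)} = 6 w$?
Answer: $- \frac{29965}{7} \approx -4280.7$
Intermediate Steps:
$I{\left(h \right)} = 12 + \frac{h}{3}$ ($I{\left(h \right)} = \frac{h + 6 \cdot 6}{-1 + 4} = \frac{h + 36}{3} = \left(36 + h\right) \frac{1}{3} = 12 + \frac{h}{3}$)
$S{\left(u \right)} = \frac{11 + u}{41 + u}$ ($S{\left(u \right)} = \frac{u + \left(12 + \frac{1}{3} \left(-3\right)\right)}{u + 41} = \frac{u + \left(12 - 1\right)}{41 + u} = \frac{u + 11}{41 + u} = \frac{11 + u}{41 + u}$)
$-4281 + S{\left(1 \left(-3 + 4\right) \right)} = -4281 + \frac{11 + 1 \left(-3 + 4\right)}{41 + 1 \left(-3 + 4\right)} = -4281 + \frac{11 + 1 \cdot 1}{41 + 1 \cdot 1} = -4281 + \frac{11 + 1}{41 + 1} = -4281 + \frac{1}{42} \cdot 12 = -4281 + \frac{2}{7} = - \frac{29965}{7}$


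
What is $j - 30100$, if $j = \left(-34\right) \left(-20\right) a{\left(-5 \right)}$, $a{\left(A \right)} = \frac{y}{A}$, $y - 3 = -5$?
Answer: $-29828$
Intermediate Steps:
$y = -2$ ($y = 3 - 5 = -2$)
$a{\left(A \right)} = - \frac{2}{A}$
$j = 272$ ($j = \left(-34\right) \left(-20\right) \left(- \frac{2}{-5}\right) = 680 \left(\left(-2\right) \left(- \frac{1}{5}\right)\right) = 680 \cdot \frac{2}{5} = 272$)
$j - 30100 = 272 - 30100 = -29828$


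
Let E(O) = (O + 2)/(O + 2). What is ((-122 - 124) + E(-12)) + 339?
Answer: 94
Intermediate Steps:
E(O) = 1 (E(O) = (2 + O)/(2 + O) = 1)
((-122 - 124) + E(-12)) + 339 = ((-122 - 124) + 1) + 339 = (-246 + 1) + 339 = -245 + 339 = 94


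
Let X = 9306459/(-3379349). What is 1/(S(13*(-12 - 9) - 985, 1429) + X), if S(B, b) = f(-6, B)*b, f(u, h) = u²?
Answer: 3379349/173837923497 ≈ 1.9440e-5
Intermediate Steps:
S(B, b) = 36*b (S(B, b) = (-6)²*b = 36*b)
X = -9306459/3379349 (X = 9306459*(-1/3379349) = -9306459/3379349 ≈ -2.7539)
1/(S(13*(-12 - 9) - 985, 1429) + X) = 1/(36*1429 - 9306459/3379349) = 1/(51444 - 9306459/3379349) = 1/(173837923497/3379349) = 3379349/173837923497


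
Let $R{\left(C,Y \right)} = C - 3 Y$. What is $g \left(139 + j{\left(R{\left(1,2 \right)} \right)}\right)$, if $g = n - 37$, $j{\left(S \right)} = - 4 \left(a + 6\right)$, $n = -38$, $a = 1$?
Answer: $-8325$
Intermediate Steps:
$j{\left(S \right)} = -28$ ($j{\left(S \right)} = - 4 \left(1 + 6\right) = \left(-4\right) 7 = -28$)
$g = -75$ ($g = -38 - 37 = -75$)
$g \left(139 + j{\left(R{\left(1,2 \right)} \right)}\right) = - 75 \left(139 - 28\right) = \left(-75\right) 111 = -8325$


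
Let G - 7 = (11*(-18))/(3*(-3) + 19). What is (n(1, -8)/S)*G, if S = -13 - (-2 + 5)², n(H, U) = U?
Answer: -256/55 ≈ -4.6545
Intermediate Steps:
S = -22 (S = -13 - 1*3² = -13 - 1*9 = -13 - 9 = -22)
G = -64/5 (G = 7 + (11*(-18))/(3*(-3) + 19) = 7 - 198/(-9 + 19) = 7 - 198/10 = 7 - 198*⅒ = 7 - 99/5 = -64/5 ≈ -12.800)
(n(1, -8)/S)*G = -8/(-22)*(-64/5) = -8*(-1/22)*(-64/5) = (4/11)*(-64/5) = -256/55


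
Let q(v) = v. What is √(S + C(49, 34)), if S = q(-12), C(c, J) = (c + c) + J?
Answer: 2*√30 ≈ 10.954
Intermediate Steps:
C(c, J) = J + 2*c (C(c, J) = 2*c + J = J + 2*c)
S = -12
√(S + C(49, 34)) = √(-12 + (34 + 2*49)) = √(-12 + (34 + 98)) = √(-12 + 132) = √120 = 2*√30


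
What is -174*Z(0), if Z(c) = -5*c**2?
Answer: 0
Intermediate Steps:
-174*Z(0) = -(-870)*0**2 = -(-870)*0 = -174*0 = 0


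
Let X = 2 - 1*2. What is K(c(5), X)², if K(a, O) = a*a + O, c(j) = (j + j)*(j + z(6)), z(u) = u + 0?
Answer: 146410000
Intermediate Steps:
z(u) = u
X = 0 (X = 2 - 2 = 0)
c(j) = 2*j*(6 + j) (c(j) = (j + j)*(j + 6) = (2*j)*(6 + j) = 2*j*(6 + j))
K(a, O) = O + a² (K(a, O) = a² + O = O + a²)
K(c(5), X)² = (0 + (2*5*(6 + 5))²)² = (0 + (2*5*11)²)² = (0 + 110²)² = (0 + 12100)² = 12100² = 146410000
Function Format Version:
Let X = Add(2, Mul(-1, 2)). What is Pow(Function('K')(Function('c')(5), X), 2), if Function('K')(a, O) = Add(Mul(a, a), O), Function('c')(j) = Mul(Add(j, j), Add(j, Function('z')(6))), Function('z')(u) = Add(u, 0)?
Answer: 146410000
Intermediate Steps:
Function('z')(u) = u
X = 0 (X = Add(2, -2) = 0)
Function('c')(j) = Mul(2, j, Add(6, j)) (Function('c')(j) = Mul(Add(j, j), Add(j, 6)) = Mul(Mul(2, j), Add(6, j)) = Mul(2, j, Add(6, j)))
Function('K')(a, O) = Add(O, Pow(a, 2)) (Function('K')(a, O) = Add(Pow(a, 2), O) = Add(O, Pow(a, 2)))
Pow(Function('K')(Function('c')(5), X), 2) = Pow(Add(0, Pow(Mul(2, 5, Add(6, 5)), 2)), 2) = Pow(Add(0, Pow(Mul(2, 5, 11), 2)), 2) = Pow(Add(0, Pow(110, 2)), 2) = Pow(Add(0, 12100), 2) = Pow(12100, 2) = 146410000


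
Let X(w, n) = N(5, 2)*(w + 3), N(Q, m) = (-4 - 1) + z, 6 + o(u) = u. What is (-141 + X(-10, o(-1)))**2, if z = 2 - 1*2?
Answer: 11236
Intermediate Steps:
o(u) = -6 + u
z = 0 (z = 2 - 2 = 0)
N(Q, m) = -5 (N(Q, m) = (-4 - 1) + 0 = -5 + 0 = -5)
X(w, n) = -15 - 5*w (X(w, n) = -5*(w + 3) = -5*(3 + w) = -15 - 5*w)
(-141 + X(-10, o(-1)))**2 = (-141 + (-15 - 5*(-10)))**2 = (-141 + (-15 + 50))**2 = (-141 + 35)**2 = (-106)**2 = 11236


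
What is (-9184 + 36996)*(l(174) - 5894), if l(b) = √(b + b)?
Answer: -163923928 + 55624*√87 ≈ -1.6341e+8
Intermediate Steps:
l(b) = √2*√b (l(b) = √(2*b) = √2*√b)
(-9184 + 36996)*(l(174) - 5894) = (-9184 + 36996)*(√2*√174 - 5894) = 27812*(2*√87 - 5894) = 27812*(-5894 + 2*√87) = -163923928 + 55624*√87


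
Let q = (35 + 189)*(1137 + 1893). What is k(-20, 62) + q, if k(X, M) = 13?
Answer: 678733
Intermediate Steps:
q = 678720 (q = 224*3030 = 678720)
k(-20, 62) + q = 13 + 678720 = 678733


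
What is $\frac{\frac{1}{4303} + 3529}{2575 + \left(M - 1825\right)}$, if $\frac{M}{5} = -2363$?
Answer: $- \frac{15185288}{47612695} \approx -0.31893$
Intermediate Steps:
$M = -11815$ ($M = 5 \left(-2363\right) = -11815$)
$\frac{\frac{1}{4303} + 3529}{2575 + \left(M - 1825\right)} = \frac{\frac{1}{4303} + 3529}{2575 - 13640} = \frac{15185288}{4303 \left(2575 - 13640\right)} = \frac{15185288}{4303 \left(-11065\right)} = \frac{15185288}{4303} \left(- \frac{1}{11065}\right) = - \frac{15185288}{47612695}$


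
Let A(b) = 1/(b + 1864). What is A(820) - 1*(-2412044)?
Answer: 6473926097/2684 ≈ 2.4120e+6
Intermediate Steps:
A(b) = 1/(1864 + b)
A(820) - 1*(-2412044) = 1/(1864 + 820) - 1*(-2412044) = 1/2684 + 2412044 = 6473926097/2684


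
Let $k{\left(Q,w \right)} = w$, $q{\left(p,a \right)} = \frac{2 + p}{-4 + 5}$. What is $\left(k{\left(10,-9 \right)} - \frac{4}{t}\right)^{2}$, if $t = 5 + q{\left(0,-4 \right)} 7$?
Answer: $\frac{30625}{361} \approx 84.834$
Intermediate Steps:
$q{\left(p,a \right)} = 2 + p$ ($q{\left(p,a \right)} = \frac{2 + p}{1} = \left(2 + p\right) 1 = 2 + p$)
$t = 19$ ($t = 5 + \left(2 + 0\right) 7 = 5 + 2 \cdot 7 = 5 + 14 = 19$)
$\left(k{\left(10,-9 \right)} - \frac{4}{t}\right)^{2} = \left(-9 - \frac{4}{19}\right)^{2} = \left(- \frac{175}{19}\right)^{2} = \frac{30625}{361}$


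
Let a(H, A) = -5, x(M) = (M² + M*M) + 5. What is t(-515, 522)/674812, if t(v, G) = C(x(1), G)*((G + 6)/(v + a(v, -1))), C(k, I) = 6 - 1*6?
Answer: 0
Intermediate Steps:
x(M) = 5 + 2*M² (x(M) = (M² + M²) + 5 = 2*M² + 5 = 5 + 2*M²)
C(k, I) = 0 (C(k, I) = 6 - 6 = 0)
t(v, G) = 0 (t(v, G) = 0*((G + 6)/(v - 5)) = 0*((6 + G)/(-5 + v)) = 0)
t(-515, 522)/674812 = 0/674812 = 0*(1/674812) = 0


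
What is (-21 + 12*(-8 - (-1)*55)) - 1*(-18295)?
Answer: 18838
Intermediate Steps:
(-21 + 12*(-8 - (-1)*55)) - 1*(-18295) = (-21 + 12*(-8 - 1*(-55))) + 18295 = (-21 + 12*(-8 + 55)) + 18295 = (-21 + 12*47) + 18295 = (-21 + 564) + 18295 = 543 + 18295 = 18838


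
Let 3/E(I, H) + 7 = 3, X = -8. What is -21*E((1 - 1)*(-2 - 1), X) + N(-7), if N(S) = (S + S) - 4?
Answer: -9/4 ≈ -2.2500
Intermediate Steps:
N(S) = -4 + 2*S (N(S) = 2*S - 4 = -4 + 2*S)
E(I, H) = -¾ (E(I, H) = 3/(-7 + 3) = 3/(-4) = 3*(-¼) = -¾)
-21*E((1 - 1)*(-2 - 1), X) + N(-7) = -21*(-¾) + (-4 + 2*(-7)) = 63/4 + (-4 - 14) = 63/4 - 18 = -9/4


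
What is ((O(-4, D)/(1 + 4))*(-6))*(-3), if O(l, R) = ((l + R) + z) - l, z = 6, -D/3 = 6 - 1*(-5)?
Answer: -486/5 ≈ -97.200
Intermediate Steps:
D = -33 (D = -3*(6 - 1*(-5)) = -3*(6 + 5) = -3*11 = -33)
O(l, R) = 6 + R (O(l, R) = ((l + R) + 6) - l = ((R + l) + 6) - l = (6 + R + l) - l = 6 + R)
((O(-4, D)/(1 + 4))*(-6))*(-3) = (((6 - 33)/(1 + 4))*(-6))*(-3) = (-27/5*(-6))*(-3) = (-27*⅕*(-6))*(-3) = -27/5*(-6)*(-3) = (162/5)*(-3) = -486/5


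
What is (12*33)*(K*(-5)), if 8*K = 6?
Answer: -1485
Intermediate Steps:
K = 3/4 (K = (1/8)*6 = 3/4 ≈ 0.75000)
(12*33)*(K*(-5)) = (12*33)*((3/4)*(-5)) = 396*(-15/4) = -1485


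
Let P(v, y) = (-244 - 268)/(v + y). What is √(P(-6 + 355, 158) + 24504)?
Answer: 2*√9317262/39 ≈ 156.53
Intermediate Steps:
P(v, y) = -512/(v + y)
√(P(-6 + 355, 158) + 24504) = √(-512/((-6 + 355) + 158) + 24504) = √(-512/(349 + 158) + 24504) = √(-512/507 + 24504) = √(12423016/507) = 2*√9317262/39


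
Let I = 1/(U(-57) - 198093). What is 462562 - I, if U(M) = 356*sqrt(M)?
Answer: 6051553802639285/13082686867 + 356*I*sqrt(57)/39248060601 ≈ 4.6256e+5 + 6.8481e-8*I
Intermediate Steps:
I = 1/(-198093 + 356*I*sqrt(57)) (I = 1/(356*sqrt(-57) - 198093) = 1/(356*(I*sqrt(57)) - 198093) = 1/(356*I*sqrt(57) - 198093) = 1/(-198093 + 356*I*sqrt(57)) ≈ -5.0472e-6 - 6.848e-8*I)
462562 - I = 462562 - (-66031/13082686867 - 356*I*sqrt(57)/39248060601) = 462562 + (66031/13082686867 + 356*I*sqrt(57)/39248060601) = 6051553802639285/13082686867 + 356*I*sqrt(57)/39248060601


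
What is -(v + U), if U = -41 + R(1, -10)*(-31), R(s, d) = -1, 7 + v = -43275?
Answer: 43292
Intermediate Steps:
v = -43282 (v = -7 - 43275 = -43282)
U = -10 (U = -41 - 1*(-31) = -41 + 31 = -10)
-(v + U) = -(-43282 - 10) = -1*(-43292) = 43292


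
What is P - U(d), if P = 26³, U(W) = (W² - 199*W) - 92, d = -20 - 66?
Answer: -6842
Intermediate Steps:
d = -86
U(W) = -92 + W² - 199*W
P = 17576
P - U(d) = 17576 - (-92 + (-86)² - 199*(-86)) = 17576 - (-92 + 7396 + 17114) = 17576 - 1*24418 = 17576 - 24418 = -6842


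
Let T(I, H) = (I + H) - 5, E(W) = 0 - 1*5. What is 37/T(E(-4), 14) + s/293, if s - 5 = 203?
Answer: 11673/1172 ≈ 9.9599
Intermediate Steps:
s = 208 (s = 5 + 203 = 208)
E(W) = -5 (E(W) = 0 - 5 = -5)
T(I, H) = -5 + H + I (T(I, H) = (H + I) - 5 = -5 + H + I)
37/T(E(-4), 14) + s/293 = 37/(-5 + 14 - 5) + 208/293 = 37/4 + 208*(1/293) = 37*(1/4) + 208/293 = 37/4 + 208/293 = 11673/1172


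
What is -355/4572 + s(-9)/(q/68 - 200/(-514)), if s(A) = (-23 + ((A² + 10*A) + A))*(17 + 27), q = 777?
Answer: -144213394283/944067708 ≈ -152.76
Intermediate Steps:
s(A) = -1012 + 44*A² + 484*A (s(A) = (-23 + (A² + 11*A))*44 = (-23 + A² + 11*A)*44 = -1012 + 44*A² + 484*A)
-355/4572 + s(-9)/(q/68 - 200/(-514)) = -355/4572 + (-1012 + 44*(-9)² + 484*(-9))/(777/68 - 200/(-514)) = -355*1/4572 + (-1012 + 44*81 - 4356)/(777*(1/68) - 200*(-1/514)) = -355/4572 + (-1012 + 3564 - 4356)/(777/68 + 100/257) = -355/4572 - 1804/206489/17476 = -355/4572 - 1804*17476/206489 = -355/4572 - 31526704/206489 = -144213394283/944067708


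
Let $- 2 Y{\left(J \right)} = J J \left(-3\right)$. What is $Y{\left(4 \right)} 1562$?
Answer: $37488$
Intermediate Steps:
$Y{\left(J \right)} = \frac{3 J^{2}}{2}$ ($Y{\left(J \right)} = - \frac{J J \left(-3\right)}{2} = - \frac{J^{2} \left(-3\right)}{2} = - \frac{\left(-3\right) J^{2}}{2} = \frac{3 J^{2}}{2}$)
$Y{\left(4 \right)} 1562 = \frac{3 \cdot 4^{2}}{2} \cdot 1562 = \frac{3}{2} \cdot 16 \cdot 1562 = 24 \cdot 1562 = 37488$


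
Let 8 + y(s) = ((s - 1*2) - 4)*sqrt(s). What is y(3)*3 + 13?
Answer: -11 - 9*sqrt(3) ≈ -26.588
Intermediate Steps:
y(s) = -8 + sqrt(s)*(-6 + s) (y(s) = -8 + ((s - 1*2) - 4)*sqrt(s) = -8 + ((s - 2) - 4)*sqrt(s) = -8 + ((-2 + s) - 4)*sqrt(s) = -8 + (-6 + s)*sqrt(s) = -8 + sqrt(s)*(-6 + s))
y(3)*3 + 13 = (-8 + 3**(3/2) - 6*sqrt(3))*3 + 13 = (-8 + 3*sqrt(3) - 6*sqrt(3))*3 + 13 = (-8 - 3*sqrt(3))*3 + 13 = (-24 - 9*sqrt(3)) + 13 = -11 - 9*sqrt(3)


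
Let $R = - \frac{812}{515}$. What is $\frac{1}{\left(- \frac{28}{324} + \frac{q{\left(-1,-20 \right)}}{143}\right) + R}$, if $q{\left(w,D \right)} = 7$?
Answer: $- \frac{5965245}{9628906} \approx -0.61951$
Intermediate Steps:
$R = - \frac{812}{515}$ ($R = \left(-812\right) \frac{1}{515} = - \frac{812}{515} \approx -1.5767$)
$\frac{1}{\left(- \frac{28}{324} + \frac{q{\left(-1,-20 \right)}}{143}\right) + R} = \frac{1}{\left(- \frac{28}{324} + \frac{7}{143}\right) - \frac{812}{515}} = \frac{1}{\left(\left(-28\right) \frac{1}{324} + 7 \cdot \frac{1}{143}\right) - \frac{812}{515}} = \frac{1}{\left(- \frac{7}{81} + \frac{7}{143}\right) - \frac{812}{515}} = \frac{1}{- \frac{434}{11583} - \frac{812}{515}} = \frac{1}{- \frac{9628906}{5965245}} = - \frac{5965245}{9628906}$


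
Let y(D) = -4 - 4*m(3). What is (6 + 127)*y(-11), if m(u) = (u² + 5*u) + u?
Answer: -14896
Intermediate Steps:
m(u) = u² + 6*u
y(D) = -112 (y(D) = -4 - 12*(6 + 3) = -4 - 12*9 = -4 - 4*27 = -4 - 108 = -112)
(6 + 127)*y(-11) = (6 + 127)*(-112) = 133*(-112) = -14896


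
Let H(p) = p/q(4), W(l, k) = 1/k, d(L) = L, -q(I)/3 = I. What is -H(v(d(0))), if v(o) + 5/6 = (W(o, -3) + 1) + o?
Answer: -1/72 ≈ -0.013889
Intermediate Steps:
q(I) = -3*I
v(o) = -⅙ + o (v(o) = -⅚ + ((1/(-3) + 1) + o) = -⅚ + ((-⅓ + 1) + o) = -⅚ + (⅔ + o) = -⅙ + o)
H(p) = -p/12 (H(p) = p/((-3*4)) = p/(-12) = p*(-1/12) = -p/12)
-H(v(d(0))) = -(-1)*(-⅙ + 0)/12 = -(-1)*(-1)/(12*6) = -1*1/72 = -1/72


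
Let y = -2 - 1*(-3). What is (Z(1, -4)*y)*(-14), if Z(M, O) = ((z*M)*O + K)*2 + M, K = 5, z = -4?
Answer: -602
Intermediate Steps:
y = 1 (y = -2 + 3 = 1)
Z(M, O) = 10 + M - 8*M*O (Z(M, O) = ((-4*M)*O + 5)*2 + M = (-4*M*O + 5)*2 + M = (5 - 4*M*O)*2 + M = (10 - 8*M*O) + M = 10 + M - 8*M*O)
(Z(1, -4)*y)*(-14) = ((10 + 1 - 8*1*(-4))*1)*(-14) = ((10 + 1 + 32)*1)*(-14) = (43*1)*(-14) = 43*(-14) = -602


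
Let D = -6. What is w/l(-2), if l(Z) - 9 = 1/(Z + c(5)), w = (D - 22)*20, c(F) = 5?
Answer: -60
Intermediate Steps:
w = -560 (w = (-6 - 22)*20 = -28*20 = -560)
l(Z) = 9 + 1/(5 + Z) (l(Z) = 9 + 1/(Z + 5) = 9 + 1/(5 + Z))
w/l(-2) = -560/((46 + 9*(-2))/(5 - 2)) = -560/((46 - 18)/3) = -560/((1/3)*28) = -560/(28/3) = (3/28)*(-560) = -60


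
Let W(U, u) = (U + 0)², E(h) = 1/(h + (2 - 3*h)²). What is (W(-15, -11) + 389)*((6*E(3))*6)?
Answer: 5526/13 ≈ 425.08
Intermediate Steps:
W(U, u) = U²
(W(-15, -11) + 389)*((6*E(3))*6) = ((-15)² + 389)*((6/(3 + (-2 + 3*3)²))*6) = (225 + 389)*((6/(3 + (-2 + 9)²))*6) = 614*((6/(3 + 7²))*6) = 614*((6/(3 + 49))*6) = 614*((6/52)*6) = 614*((6*(1/52))*6) = 614*((3/26)*6) = 614*(9/13) = 5526/13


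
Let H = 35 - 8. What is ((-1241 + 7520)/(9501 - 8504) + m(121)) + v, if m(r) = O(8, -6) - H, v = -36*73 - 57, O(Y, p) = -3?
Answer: -2700576/997 ≈ -2708.7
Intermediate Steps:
H = 27
v = -2685 (v = -2628 - 57 = -2685)
m(r) = -30 (m(r) = -3 - 1*27 = -3 - 27 = -30)
((-1241 + 7520)/(9501 - 8504) + m(121)) + v = ((-1241 + 7520)/(9501 - 8504) - 30) - 2685 = (6279/997 - 30) - 2685 = -23631/997 - 2685 = -2700576/997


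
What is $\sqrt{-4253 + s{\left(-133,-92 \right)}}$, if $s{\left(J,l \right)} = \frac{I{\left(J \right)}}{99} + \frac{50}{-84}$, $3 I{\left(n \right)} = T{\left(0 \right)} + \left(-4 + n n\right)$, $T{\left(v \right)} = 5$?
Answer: $\frac{i \sqrt{8056720518}}{1386} \approx 64.761 i$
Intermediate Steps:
$I{\left(n \right)} = \frac{1}{3} + \frac{n^{2}}{3}$ ($I{\left(n \right)} = \frac{5 + \left(-4 + n n\right)}{3} = \frac{5 + \left(-4 + n^{2}\right)}{3} = \frac{1 + n^{2}}{3} = \frac{1}{3} + \frac{n^{2}}{3}$)
$s{\left(J,l \right)} = - \frac{2461}{4158} + \frac{J^{2}}{297}$ ($s{\left(J,l \right)} = \frac{\frac{1}{3} + \frac{J^{2}}{3}}{99} + \frac{50}{-84} = \left(\frac{1}{3} + \frac{J^{2}}{3}\right) \frac{1}{99} + 50 \left(- \frac{1}{84}\right) = \left(\frac{1}{297} + \frac{J^{2}}{297}\right) - \frac{25}{42} = - \frac{2461}{4158} + \frac{J^{2}}{297}$)
$\sqrt{-4253 + s{\left(-133,-92 \right)}} = \sqrt{-4253 - \left(\frac{2461}{4158} - \frac{\left(-133\right)^{2}}{297}\right)} = \sqrt{-4253 + \left(- \frac{2461}{4158} + \frac{1}{297} \cdot 17689\right)} = \sqrt{-4253 + \left(- \frac{2461}{4158} + \frac{17689}{297}\right)} = \sqrt{-4253 + \frac{245185}{4158}} = \sqrt{- \frac{17438789}{4158}} = \frac{i \sqrt{8056720518}}{1386}$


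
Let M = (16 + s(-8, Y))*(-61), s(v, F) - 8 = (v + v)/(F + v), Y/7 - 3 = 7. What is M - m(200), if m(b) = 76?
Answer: -47252/31 ≈ -1524.3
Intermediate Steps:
Y = 70 (Y = 21 + 7*7 = 21 + 49 = 70)
s(v, F) = 8 + 2*v/(F + v) (s(v, F) = 8 + (v + v)/(F + v) = 8 + (2*v)/(F + v) = 8 + 2*v/(F + v))
M = -44896/31 (M = (16 + 2*(4*70 + 5*(-8))/(70 - 8))*(-61) = (16 + 2*(280 - 40)/62)*(-61) = (16 + 2*(1/62)*240)*(-61) = (16 + 240/31)*(-61) = (736/31)*(-61) = -44896/31 ≈ -1448.3)
M - m(200) = -44896/31 - 1*76 = -44896/31 - 76 = -47252/31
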